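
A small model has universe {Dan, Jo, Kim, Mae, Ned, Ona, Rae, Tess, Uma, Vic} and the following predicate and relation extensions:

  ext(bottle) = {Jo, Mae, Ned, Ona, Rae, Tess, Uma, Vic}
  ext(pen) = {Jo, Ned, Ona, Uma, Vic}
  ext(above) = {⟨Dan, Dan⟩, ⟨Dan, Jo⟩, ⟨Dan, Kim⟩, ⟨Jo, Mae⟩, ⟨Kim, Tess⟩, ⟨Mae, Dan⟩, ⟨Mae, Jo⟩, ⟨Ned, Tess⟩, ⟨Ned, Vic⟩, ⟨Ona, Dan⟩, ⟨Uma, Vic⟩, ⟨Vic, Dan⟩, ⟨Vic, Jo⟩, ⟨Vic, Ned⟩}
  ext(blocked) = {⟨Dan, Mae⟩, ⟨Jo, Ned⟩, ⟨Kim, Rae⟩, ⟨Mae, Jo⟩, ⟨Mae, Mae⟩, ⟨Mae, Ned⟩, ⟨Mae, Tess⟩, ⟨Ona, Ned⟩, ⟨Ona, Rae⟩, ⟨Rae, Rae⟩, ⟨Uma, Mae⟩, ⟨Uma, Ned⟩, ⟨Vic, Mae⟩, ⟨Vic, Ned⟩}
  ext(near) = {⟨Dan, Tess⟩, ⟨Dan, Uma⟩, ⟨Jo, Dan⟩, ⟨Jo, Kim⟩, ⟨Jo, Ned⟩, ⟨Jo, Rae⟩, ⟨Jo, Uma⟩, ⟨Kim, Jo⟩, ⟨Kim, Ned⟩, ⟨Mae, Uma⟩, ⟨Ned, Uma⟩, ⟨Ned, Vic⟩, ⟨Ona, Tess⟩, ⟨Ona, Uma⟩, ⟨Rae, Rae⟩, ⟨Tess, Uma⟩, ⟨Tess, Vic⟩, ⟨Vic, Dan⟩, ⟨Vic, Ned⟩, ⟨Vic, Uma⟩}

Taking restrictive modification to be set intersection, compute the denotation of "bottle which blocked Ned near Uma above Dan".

⟦which blocked Ned⟧ = {x : ⟨x, Ned⟩ ∈ ⟦blocked⟧} = {Jo, Mae, Ona, Uma, Vic}
⟦near Uma⟧ = {x : ⟨x, Uma⟩ ∈ ⟦near⟧} = {Dan, Jo, Mae, Ned, Ona, Tess, Vic}
⟦above Dan⟧ = {x : ⟨x, Dan⟩ ∈ ⟦above⟧} = {Dan, Mae, Ona, Vic}
⟦bottle⟧ = {Jo, Mae, Ned, Ona, Rae, Tess, Uma, Vic}
… ∩ ⟦which blocked Ned⟧ = {Jo, Mae, Ned, Ona, Rae, Tess, Uma, Vic} ∩ {Jo, Mae, Ona, Uma, Vic} = {Jo, Mae, Ona, Uma, Vic}
… ∩ ⟦near Uma⟧ = {Jo, Mae, Ona, Uma, Vic} ∩ {Dan, Jo, Mae, Ned, Ona, Tess, Vic} = {Jo, Mae, Ona, Vic}
… ∩ ⟦above Dan⟧ = {Jo, Mae, Ona, Vic} ∩ {Dan, Mae, Ona, Vic} = {Mae, Ona, Vic}
So ⟦bottle which blocked Ned near Uma above Dan⟧ = {Mae, Ona, Vic}.

{Mae, Ona, Vic}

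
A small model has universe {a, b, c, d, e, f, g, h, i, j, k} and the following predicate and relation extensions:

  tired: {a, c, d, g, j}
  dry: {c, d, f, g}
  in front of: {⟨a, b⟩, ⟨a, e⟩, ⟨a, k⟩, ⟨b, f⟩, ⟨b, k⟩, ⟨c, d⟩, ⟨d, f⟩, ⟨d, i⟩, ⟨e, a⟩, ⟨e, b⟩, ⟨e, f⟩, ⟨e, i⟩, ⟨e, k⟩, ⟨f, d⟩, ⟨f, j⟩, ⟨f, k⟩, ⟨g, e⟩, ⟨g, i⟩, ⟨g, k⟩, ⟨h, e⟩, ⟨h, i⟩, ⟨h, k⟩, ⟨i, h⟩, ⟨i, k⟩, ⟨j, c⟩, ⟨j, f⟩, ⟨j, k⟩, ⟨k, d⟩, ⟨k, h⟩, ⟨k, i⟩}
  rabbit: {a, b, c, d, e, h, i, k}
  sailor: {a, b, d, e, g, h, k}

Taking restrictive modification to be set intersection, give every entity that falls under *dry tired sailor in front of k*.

⟦in front of k⟧ = {x : ⟨x, k⟩ ∈ ⟦in front of⟧} = {a, b, e, f, g, h, i, j}
⟦sailor⟧ = {a, b, d, e, g, h, k}
… ∩ ⟦in front of k⟧ = {a, b, d, e, g, h, k} ∩ {a, b, e, f, g, h, i, j} = {a, b, e, g, h}
… ∩ ⟦dry⟧ = {a, b, e, g, h} ∩ {c, d, f, g} = {g}
… ∩ ⟦tired⟧ = {g} ∩ {a, c, d, g, j} = {g}
So ⟦dry tired sailor in front of k⟧ = {g}.

{g}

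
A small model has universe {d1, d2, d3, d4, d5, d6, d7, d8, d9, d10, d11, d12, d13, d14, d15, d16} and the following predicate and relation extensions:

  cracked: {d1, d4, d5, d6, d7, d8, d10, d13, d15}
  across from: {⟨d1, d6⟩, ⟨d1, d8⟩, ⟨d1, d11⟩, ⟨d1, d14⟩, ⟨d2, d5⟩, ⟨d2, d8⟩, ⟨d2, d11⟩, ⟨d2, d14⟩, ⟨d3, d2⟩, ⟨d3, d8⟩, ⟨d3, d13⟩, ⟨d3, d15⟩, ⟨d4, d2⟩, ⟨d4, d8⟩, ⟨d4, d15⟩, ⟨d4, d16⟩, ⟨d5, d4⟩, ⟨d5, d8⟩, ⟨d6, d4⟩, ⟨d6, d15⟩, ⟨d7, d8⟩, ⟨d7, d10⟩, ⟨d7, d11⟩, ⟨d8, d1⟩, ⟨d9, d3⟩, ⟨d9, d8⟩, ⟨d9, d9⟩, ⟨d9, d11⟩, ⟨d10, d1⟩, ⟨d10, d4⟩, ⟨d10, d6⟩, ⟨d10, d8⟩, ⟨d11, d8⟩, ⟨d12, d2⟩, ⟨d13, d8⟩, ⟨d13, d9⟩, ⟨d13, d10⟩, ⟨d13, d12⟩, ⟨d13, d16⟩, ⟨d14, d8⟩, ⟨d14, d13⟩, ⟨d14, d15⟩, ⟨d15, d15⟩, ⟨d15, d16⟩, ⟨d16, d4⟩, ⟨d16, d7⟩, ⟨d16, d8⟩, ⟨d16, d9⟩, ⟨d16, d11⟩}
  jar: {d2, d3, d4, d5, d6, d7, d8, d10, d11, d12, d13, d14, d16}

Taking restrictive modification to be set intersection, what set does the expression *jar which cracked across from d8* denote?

{d4, d5, d7, d10, d13}

⟦which cracked⟧ = ⟦cracked⟧ = {d1, d4, d5, d6, d7, d8, d10, d13, d15}
⟦across from d8⟧ = {x : ⟨x, d8⟩ ∈ ⟦across from⟧} = {d1, d2, d3, d4, d5, d7, d9, d10, d11, d13, d14, d16}
⟦jar⟧ = {d2, d3, d4, d5, d6, d7, d8, d10, d11, d12, d13, d14, d16}
… ∩ ⟦which cracked⟧ = {d2, d3, d4, d5, d6, d7, d8, d10, d11, d12, d13, d14, d16} ∩ {d1, d4, d5, d6, d7, d8, d10, d13, d15} = {d4, d5, d6, d7, d8, d10, d13}
… ∩ ⟦across from d8⟧ = {d4, d5, d6, d7, d8, d10, d13} ∩ {d1, d2, d3, d4, d5, d7, d9, d10, d11, d13, d14, d16} = {d4, d5, d7, d10, d13}
So ⟦jar which cracked across from d8⟧ = {d4, d5, d7, d10, d13}.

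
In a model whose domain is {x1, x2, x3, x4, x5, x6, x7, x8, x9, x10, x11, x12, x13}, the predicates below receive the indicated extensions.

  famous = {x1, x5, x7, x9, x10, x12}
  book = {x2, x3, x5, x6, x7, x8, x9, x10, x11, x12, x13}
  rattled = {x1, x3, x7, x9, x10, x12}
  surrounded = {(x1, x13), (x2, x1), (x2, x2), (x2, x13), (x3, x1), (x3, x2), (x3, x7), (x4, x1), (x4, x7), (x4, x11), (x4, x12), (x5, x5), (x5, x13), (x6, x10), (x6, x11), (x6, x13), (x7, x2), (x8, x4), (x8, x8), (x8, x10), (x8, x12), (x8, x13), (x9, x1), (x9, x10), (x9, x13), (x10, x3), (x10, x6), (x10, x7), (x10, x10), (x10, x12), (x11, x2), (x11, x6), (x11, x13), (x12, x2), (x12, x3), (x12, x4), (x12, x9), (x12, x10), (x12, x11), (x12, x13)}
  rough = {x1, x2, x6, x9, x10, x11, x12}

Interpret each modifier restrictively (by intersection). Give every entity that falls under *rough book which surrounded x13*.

⟦which surrounded x13⟧ = {x : ⟨x, x13⟩ ∈ ⟦surrounded⟧} = {x1, x2, x5, x6, x8, x9, x11, x12}
⟦book⟧ = {x2, x3, x5, x6, x7, x8, x9, x10, x11, x12, x13}
… ∩ ⟦which surrounded x13⟧ = {x2, x3, x5, x6, x7, x8, x9, x10, x11, x12, x13} ∩ {x1, x2, x5, x6, x8, x9, x11, x12} = {x2, x5, x6, x8, x9, x11, x12}
… ∩ ⟦rough⟧ = {x2, x5, x6, x8, x9, x11, x12} ∩ {x1, x2, x6, x9, x10, x11, x12} = {x2, x6, x9, x11, x12}
So ⟦rough book which surrounded x13⟧ = {x2, x6, x9, x11, x12}.

{x2, x6, x9, x11, x12}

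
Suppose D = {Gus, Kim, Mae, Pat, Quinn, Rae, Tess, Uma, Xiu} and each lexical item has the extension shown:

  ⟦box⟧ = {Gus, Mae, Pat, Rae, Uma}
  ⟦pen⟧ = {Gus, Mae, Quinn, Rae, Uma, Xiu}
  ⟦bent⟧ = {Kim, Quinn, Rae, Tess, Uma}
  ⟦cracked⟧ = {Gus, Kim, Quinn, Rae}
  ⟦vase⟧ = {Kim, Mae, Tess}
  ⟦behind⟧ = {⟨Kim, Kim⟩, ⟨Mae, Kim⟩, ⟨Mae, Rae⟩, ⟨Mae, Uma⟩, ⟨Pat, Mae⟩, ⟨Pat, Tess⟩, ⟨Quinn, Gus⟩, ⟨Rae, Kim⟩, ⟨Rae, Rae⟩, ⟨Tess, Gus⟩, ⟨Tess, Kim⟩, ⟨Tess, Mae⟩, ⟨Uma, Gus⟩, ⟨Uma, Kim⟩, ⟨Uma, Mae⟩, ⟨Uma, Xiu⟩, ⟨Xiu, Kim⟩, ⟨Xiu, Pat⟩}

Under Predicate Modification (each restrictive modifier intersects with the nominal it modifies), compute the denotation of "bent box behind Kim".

⟦behind Kim⟧ = {x : ⟨x, Kim⟩ ∈ ⟦behind⟧} = {Kim, Mae, Rae, Tess, Uma, Xiu}
⟦box⟧ = {Gus, Mae, Pat, Rae, Uma}
… ∩ ⟦behind Kim⟧ = {Gus, Mae, Pat, Rae, Uma} ∩ {Kim, Mae, Rae, Tess, Uma, Xiu} = {Mae, Rae, Uma}
… ∩ ⟦bent⟧ = {Mae, Rae, Uma} ∩ {Kim, Quinn, Rae, Tess, Uma} = {Rae, Uma}
So ⟦bent box behind Kim⟧ = {Rae, Uma}.

{Rae, Uma}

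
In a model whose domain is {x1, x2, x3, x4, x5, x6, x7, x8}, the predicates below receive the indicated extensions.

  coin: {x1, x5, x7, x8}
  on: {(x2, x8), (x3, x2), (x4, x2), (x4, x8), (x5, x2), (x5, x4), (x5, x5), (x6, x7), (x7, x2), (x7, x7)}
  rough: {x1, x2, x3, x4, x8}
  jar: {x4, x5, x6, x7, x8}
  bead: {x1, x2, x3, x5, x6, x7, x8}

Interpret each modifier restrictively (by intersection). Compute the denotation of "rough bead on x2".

⟦on x2⟧ = {x : ⟨x, x2⟩ ∈ ⟦on⟧} = {x3, x4, x5, x7}
⟦bead⟧ = {x1, x2, x3, x5, x6, x7, x8}
… ∩ ⟦on x2⟧ = {x1, x2, x3, x5, x6, x7, x8} ∩ {x3, x4, x5, x7} = {x3, x5, x7}
… ∩ ⟦rough⟧ = {x3, x5, x7} ∩ {x1, x2, x3, x4, x8} = {x3}
So ⟦rough bead on x2⟧ = {x3}.

{x3}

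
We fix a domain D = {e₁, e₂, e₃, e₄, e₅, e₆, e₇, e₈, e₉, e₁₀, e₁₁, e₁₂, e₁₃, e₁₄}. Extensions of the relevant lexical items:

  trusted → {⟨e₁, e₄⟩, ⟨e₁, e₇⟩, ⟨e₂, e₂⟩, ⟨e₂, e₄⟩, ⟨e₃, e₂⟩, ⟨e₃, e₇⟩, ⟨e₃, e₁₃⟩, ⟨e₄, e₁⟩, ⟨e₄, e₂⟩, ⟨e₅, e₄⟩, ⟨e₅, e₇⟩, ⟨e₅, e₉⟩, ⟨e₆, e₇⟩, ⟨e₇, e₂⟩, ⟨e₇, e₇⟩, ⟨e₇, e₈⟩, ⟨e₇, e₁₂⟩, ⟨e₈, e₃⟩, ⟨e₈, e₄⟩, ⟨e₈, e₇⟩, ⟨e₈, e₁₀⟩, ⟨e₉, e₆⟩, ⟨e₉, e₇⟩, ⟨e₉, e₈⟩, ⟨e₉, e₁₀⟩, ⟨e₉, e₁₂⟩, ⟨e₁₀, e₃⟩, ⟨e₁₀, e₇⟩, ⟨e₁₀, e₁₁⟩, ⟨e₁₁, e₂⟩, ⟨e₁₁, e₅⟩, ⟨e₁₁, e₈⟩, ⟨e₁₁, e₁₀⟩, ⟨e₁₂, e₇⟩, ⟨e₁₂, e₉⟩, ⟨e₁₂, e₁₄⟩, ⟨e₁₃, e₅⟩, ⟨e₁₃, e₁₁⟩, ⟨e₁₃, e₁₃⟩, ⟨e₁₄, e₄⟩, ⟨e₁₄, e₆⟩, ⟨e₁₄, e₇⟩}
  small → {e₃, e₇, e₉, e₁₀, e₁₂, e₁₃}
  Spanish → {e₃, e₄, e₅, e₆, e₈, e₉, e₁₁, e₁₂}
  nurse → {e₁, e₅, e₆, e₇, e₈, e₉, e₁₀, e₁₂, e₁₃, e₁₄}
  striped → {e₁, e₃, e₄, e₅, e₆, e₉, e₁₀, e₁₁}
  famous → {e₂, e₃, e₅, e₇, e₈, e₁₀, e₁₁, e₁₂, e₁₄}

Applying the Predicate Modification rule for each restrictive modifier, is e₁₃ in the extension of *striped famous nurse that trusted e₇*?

⟦that trusted e₇⟧ = {x : ⟨x, e₇⟩ ∈ ⟦trusted⟧} = {e₁, e₃, e₅, e₆, e₇, e₈, e₉, e₁₀, e₁₂, e₁₄}
⟦nurse⟧ = {e₁, e₅, e₆, e₇, e₈, e₉, e₁₀, e₁₂, e₁₃, e₁₄}
… ∩ ⟦that trusted e₇⟧ = {e₁, e₅, e₆, e₇, e₈, e₉, e₁₀, e₁₂, e₁₃, e₁₄} ∩ {e₁, e₃, e₅, e₆, e₇, e₈, e₉, e₁₀, e₁₂, e₁₄} = {e₁, e₅, e₆, e₇, e₈, e₉, e₁₀, e₁₂, e₁₄}
… ∩ ⟦striped⟧ = {e₁, e₅, e₆, e₇, e₈, e₉, e₁₀, e₁₂, e₁₄} ∩ {e₁, e₃, e₄, e₅, e₆, e₉, e₁₀, e₁₁} = {e₁, e₅, e₆, e₉, e₁₀}
… ∩ ⟦famous⟧ = {e₁, e₅, e₆, e₉, e₁₀} ∩ {e₂, e₃, e₅, e₇, e₈, e₁₀, e₁₁, e₁₂, e₁₄} = {e₅, e₁₀}
⟦striped famous nurse that trusted e₇⟧ = {e₅, e₁₀}; e₁₃ ∉ this set.

no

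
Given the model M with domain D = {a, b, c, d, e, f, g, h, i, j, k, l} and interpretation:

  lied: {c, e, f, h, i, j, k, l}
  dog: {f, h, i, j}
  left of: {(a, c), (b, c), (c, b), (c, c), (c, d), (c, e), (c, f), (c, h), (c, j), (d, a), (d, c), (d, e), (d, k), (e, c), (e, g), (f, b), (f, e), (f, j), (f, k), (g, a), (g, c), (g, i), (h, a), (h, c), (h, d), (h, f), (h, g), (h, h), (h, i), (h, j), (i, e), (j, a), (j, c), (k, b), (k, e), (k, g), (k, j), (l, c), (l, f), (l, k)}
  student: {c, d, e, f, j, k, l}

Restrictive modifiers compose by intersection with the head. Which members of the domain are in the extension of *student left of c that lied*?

⟦left of c⟧ = {x : ⟨x, c⟩ ∈ ⟦left of⟧} = {a, b, c, d, e, g, h, j, l}
⟦that lied⟧ = ⟦lied⟧ = {c, e, f, h, i, j, k, l}
⟦student⟧ = {c, d, e, f, j, k, l}
… ∩ ⟦left of c⟧ = {c, d, e, f, j, k, l} ∩ {a, b, c, d, e, g, h, j, l} = {c, d, e, j, l}
… ∩ ⟦that lied⟧ = {c, d, e, j, l} ∩ {c, e, f, h, i, j, k, l} = {c, e, j, l}
So ⟦student left of c that lied⟧ = {c, e, j, l}.

{c, e, j, l}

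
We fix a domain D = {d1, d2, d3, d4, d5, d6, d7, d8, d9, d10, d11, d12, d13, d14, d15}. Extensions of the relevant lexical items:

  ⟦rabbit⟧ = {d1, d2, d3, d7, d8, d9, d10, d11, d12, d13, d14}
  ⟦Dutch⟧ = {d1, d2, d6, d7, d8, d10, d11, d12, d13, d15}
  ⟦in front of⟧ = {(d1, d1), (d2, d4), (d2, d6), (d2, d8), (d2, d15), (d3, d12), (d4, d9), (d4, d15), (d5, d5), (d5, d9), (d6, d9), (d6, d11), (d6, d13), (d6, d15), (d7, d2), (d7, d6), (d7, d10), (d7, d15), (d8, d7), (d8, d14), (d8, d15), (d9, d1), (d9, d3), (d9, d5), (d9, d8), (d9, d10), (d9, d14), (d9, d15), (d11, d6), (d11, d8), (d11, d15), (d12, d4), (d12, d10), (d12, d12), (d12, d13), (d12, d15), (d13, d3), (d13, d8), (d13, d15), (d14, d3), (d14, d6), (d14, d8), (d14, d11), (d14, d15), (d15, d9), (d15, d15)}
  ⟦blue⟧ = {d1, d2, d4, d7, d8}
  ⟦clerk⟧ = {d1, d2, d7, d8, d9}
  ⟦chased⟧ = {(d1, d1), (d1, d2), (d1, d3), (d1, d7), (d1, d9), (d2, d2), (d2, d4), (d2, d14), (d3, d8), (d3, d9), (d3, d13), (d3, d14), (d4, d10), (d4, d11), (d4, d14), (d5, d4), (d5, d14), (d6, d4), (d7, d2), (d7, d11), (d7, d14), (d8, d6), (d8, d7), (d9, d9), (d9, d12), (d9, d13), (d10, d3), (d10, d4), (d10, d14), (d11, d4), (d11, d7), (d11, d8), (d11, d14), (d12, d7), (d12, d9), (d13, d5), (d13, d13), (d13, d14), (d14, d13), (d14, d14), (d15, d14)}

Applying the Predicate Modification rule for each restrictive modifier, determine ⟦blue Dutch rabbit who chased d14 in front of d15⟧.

{d2, d7}

⟦who chased d14⟧ = {x : ⟨x, d14⟩ ∈ ⟦chased⟧} = {d2, d3, d4, d5, d7, d10, d11, d13, d14, d15}
⟦in front of d15⟧ = {x : ⟨x, d15⟩ ∈ ⟦in front of⟧} = {d2, d4, d6, d7, d8, d9, d11, d12, d13, d14, d15}
⟦rabbit⟧ = {d1, d2, d3, d7, d8, d9, d10, d11, d12, d13, d14}
… ∩ ⟦who chased d14⟧ = {d1, d2, d3, d7, d8, d9, d10, d11, d12, d13, d14} ∩ {d2, d3, d4, d5, d7, d10, d11, d13, d14, d15} = {d2, d3, d7, d10, d11, d13, d14}
… ∩ ⟦in front of d15⟧ = {d2, d3, d7, d10, d11, d13, d14} ∩ {d2, d4, d6, d7, d8, d9, d11, d12, d13, d14, d15} = {d2, d7, d11, d13, d14}
… ∩ ⟦blue⟧ = {d2, d7, d11, d13, d14} ∩ {d1, d2, d4, d7, d8} = {d2, d7}
… ∩ ⟦Dutch⟧ = {d2, d7} ∩ {d1, d2, d6, d7, d8, d10, d11, d12, d13, d15} = {d2, d7}
So ⟦blue Dutch rabbit who chased d14 in front of d15⟧ = {d2, d7}.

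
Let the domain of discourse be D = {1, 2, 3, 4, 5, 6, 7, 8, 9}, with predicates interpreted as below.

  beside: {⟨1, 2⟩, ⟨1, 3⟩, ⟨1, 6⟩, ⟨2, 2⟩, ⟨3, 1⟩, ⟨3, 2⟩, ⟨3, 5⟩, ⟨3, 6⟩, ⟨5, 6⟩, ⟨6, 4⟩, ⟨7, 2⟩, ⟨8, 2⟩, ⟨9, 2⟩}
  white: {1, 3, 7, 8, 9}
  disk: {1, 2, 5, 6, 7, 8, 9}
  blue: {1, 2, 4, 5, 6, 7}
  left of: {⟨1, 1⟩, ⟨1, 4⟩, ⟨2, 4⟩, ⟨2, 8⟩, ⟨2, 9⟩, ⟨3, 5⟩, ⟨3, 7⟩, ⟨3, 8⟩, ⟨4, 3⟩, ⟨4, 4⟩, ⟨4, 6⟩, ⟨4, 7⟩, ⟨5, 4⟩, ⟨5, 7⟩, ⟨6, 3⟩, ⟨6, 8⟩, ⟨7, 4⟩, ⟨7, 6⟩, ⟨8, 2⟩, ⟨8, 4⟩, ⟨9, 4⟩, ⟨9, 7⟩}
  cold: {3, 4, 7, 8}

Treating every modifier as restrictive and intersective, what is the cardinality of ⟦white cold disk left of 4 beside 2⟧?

⟦left of 4⟧ = {x : ⟨x, 4⟩ ∈ ⟦left of⟧} = {1, 2, 4, 5, 7, 8, 9}
⟦beside 2⟧ = {x : ⟨x, 2⟩ ∈ ⟦beside⟧} = {1, 2, 3, 7, 8, 9}
⟦disk⟧ = {1, 2, 5, 6, 7, 8, 9}
… ∩ ⟦left of 4⟧ = {1, 2, 5, 6, 7, 8, 9} ∩ {1, 2, 4, 5, 7, 8, 9} = {1, 2, 5, 7, 8, 9}
… ∩ ⟦beside 2⟧ = {1, 2, 5, 7, 8, 9} ∩ {1, 2, 3, 7, 8, 9} = {1, 2, 7, 8, 9}
… ∩ ⟦white⟧ = {1, 2, 7, 8, 9} ∩ {1, 3, 7, 8, 9} = {1, 7, 8, 9}
… ∩ ⟦cold⟧ = {1, 7, 8, 9} ∩ {3, 4, 7, 8} = {7, 8}
⟦white cold disk left of 4 beside 2⟧ = {7, 8}, so the cardinality is 2.

2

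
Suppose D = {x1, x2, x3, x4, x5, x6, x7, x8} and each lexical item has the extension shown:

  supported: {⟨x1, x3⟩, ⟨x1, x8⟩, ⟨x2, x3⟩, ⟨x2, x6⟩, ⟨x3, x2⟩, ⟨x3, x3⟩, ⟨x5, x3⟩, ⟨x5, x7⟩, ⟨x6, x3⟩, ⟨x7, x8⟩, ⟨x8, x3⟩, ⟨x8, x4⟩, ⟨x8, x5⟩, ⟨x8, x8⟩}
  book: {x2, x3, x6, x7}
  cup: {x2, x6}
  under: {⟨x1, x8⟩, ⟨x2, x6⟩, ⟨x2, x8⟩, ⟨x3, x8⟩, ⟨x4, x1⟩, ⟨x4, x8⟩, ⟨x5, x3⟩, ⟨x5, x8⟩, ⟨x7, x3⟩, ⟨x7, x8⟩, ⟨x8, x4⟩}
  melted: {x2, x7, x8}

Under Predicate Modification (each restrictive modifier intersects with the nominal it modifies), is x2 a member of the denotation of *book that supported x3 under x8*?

⟦that supported x3⟧ = {x : ⟨x, x3⟩ ∈ ⟦supported⟧} = {x1, x2, x3, x5, x6, x8}
⟦under x8⟧ = {x : ⟨x, x8⟩ ∈ ⟦under⟧} = {x1, x2, x3, x4, x5, x7}
⟦book⟧ = {x2, x3, x6, x7}
… ∩ ⟦that supported x3⟧ = {x2, x3, x6, x7} ∩ {x1, x2, x3, x5, x6, x8} = {x2, x3, x6}
… ∩ ⟦under x8⟧ = {x2, x3, x6} ∩ {x1, x2, x3, x4, x5, x7} = {x2, x3}
⟦book that supported x3 under x8⟧ = {x2, x3}; x2 ∈ this set.

yes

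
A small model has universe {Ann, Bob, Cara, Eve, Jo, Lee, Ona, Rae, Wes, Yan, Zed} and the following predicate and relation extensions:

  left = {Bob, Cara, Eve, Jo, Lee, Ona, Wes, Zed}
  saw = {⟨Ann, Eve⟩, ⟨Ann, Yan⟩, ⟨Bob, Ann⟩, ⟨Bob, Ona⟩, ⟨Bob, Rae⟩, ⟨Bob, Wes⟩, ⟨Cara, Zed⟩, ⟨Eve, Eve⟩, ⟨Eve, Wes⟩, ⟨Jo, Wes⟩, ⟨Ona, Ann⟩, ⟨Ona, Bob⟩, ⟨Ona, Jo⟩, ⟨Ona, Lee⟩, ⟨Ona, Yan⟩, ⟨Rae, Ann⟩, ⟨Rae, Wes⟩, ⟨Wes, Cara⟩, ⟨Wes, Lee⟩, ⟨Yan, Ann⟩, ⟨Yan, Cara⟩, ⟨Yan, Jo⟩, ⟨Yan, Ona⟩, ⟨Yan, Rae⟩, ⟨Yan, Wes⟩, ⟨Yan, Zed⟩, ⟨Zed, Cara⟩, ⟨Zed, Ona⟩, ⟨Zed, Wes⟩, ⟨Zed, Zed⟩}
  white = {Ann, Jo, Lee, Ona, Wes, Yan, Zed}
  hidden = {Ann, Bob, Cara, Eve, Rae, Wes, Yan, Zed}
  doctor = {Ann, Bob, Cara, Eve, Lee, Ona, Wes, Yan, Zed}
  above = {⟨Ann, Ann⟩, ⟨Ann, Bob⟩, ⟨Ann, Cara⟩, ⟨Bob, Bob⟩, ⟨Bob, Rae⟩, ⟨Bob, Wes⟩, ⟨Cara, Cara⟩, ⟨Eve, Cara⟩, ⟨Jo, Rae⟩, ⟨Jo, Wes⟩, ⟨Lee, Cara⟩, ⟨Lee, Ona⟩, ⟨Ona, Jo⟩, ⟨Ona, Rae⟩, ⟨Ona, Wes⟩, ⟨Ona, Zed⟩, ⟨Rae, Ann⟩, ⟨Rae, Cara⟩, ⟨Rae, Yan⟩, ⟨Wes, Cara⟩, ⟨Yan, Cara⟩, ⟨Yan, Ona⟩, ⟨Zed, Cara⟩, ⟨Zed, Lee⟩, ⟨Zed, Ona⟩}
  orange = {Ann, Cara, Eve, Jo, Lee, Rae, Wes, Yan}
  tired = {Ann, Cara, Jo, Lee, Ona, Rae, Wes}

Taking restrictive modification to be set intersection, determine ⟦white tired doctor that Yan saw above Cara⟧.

{Ann, Wes}

⟦that Yan saw⟧ = {x : ⟨Yan, x⟩ ∈ ⟦saw⟧} = {Ann, Cara, Jo, Ona, Rae, Wes, Zed}
⟦above Cara⟧ = {x : ⟨x, Cara⟩ ∈ ⟦above⟧} = {Ann, Cara, Eve, Lee, Rae, Wes, Yan, Zed}
⟦doctor⟧ = {Ann, Bob, Cara, Eve, Lee, Ona, Wes, Yan, Zed}
… ∩ ⟦that Yan saw⟧ = {Ann, Bob, Cara, Eve, Lee, Ona, Wes, Yan, Zed} ∩ {Ann, Cara, Jo, Ona, Rae, Wes, Zed} = {Ann, Cara, Ona, Wes, Zed}
… ∩ ⟦above Cara⟧ = {Ann, Cara, Ona, Wes, Zed} ∩ {Ann, Cara, Eve, Lee, Rae, Wes, Yan, Zed} = {Ann, Cara, Wes, Zed}
… ∩ ⟦white⟧ = {Ann, Cara, Wes, Zed} ∩ {Ann, Jo, Lee, Ona, Wes, Yan, Zed} = {Ann, Wes, Zed}
… ∩ ⟦tired⟧ = {Ann, Wes, Zed} ∩ {Ann, Cara, Jo, Lee, Ona, Rae, Wes} = {Ann, Wes}
So ⟦white tired doctor that Yan saw above Cara⟧ = {Ann, Wes}.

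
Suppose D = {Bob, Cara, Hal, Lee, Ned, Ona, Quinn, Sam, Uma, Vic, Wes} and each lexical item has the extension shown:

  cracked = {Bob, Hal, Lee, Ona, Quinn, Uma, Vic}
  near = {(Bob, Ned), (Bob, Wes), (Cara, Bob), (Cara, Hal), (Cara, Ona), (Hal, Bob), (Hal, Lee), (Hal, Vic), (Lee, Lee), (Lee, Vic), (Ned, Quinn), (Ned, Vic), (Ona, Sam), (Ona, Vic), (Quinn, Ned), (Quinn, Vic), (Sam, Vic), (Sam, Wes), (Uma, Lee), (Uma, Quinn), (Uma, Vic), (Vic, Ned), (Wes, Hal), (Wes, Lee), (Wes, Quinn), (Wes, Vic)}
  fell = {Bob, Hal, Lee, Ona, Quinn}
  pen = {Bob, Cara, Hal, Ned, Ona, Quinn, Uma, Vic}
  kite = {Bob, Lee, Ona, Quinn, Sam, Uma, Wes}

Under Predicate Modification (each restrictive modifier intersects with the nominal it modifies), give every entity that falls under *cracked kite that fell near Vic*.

{Lee, Ona, Quinn}

⟦that fell⟧ = ⟦fell⟧ = {Bob, Hal, Lee, Ona, Quinn}
⟦near Vic⟧ = {x : ⟨x, Vic⟩ ∈ ⟦near⟧} = {Hal, Lee, Ned, Ona, Quinn, Sam, Uma, Wes}
⟦kite⟧ = {Bob, Lee, Ona, Quinn, Sam, Uma, Wes}
… ∩ ⟦that fell⟧ = {Bob, Lee, Ona, Quinn, Sam, Uma, Wes} ∩ {Bob, Hal, Lee, Ona, Quinn} = {Bob, Lee, Ona, Quinn}
… ∩ ⟦near Vic⟧ = {Bob, Lee, Ona, Quinn} ∩ {Hal, Lee, Ned, Ona, Quinn, Sam, Uma, Wes} = {Lee, Ona, Quinn}
… ∩ ⟦cracked⟧ = {Lee, Ona, Quinn} ∩ {Bob, Hal, Lee, Ona, Quinn, Uma, Vic} = {Lee, Ona, Quinn}
So ⟦cracked kite that fell near Vic⟧ = {Lee, Ona, Quinn}.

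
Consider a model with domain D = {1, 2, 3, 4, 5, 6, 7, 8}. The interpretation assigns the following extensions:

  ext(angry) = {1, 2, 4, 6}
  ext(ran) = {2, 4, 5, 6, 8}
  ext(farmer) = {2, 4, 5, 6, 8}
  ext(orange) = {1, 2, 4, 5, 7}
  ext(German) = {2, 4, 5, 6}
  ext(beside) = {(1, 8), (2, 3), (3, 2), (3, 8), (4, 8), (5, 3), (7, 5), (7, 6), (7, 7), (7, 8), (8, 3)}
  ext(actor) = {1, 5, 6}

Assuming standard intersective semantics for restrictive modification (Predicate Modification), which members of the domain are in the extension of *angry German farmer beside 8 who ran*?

⟦beside 8⟧ = {x : ⟨x, 8⟩ ∈ ⟦beside⟧} = {1, 3, 4, 7}
⟦who ran⟧ = ⟦ran⟧ = {2, 4, 5, 6, 8}
⟦farmer⟧ = {2, 4, 5, 6, 8}
… ∩ ⟦beside 8⟧ = {2, 4, 5, 6, 8} ∩ {1, 3, 4, 7} = {4}
… ∩ ⟦who ran⟧ = {4} ∩ {2, 4, 5, 6, 8} = {4}
… ∩ ⟦angry⟧ = {4} ∩ {1, 2, 4, 6} = {4}
… ∩ ⟦German⟧ = {4} ∩ {2, 4, 5, 6} = {4}
So ⟦angry German farmer beside 8 who ran⟧ = {4}.

{4}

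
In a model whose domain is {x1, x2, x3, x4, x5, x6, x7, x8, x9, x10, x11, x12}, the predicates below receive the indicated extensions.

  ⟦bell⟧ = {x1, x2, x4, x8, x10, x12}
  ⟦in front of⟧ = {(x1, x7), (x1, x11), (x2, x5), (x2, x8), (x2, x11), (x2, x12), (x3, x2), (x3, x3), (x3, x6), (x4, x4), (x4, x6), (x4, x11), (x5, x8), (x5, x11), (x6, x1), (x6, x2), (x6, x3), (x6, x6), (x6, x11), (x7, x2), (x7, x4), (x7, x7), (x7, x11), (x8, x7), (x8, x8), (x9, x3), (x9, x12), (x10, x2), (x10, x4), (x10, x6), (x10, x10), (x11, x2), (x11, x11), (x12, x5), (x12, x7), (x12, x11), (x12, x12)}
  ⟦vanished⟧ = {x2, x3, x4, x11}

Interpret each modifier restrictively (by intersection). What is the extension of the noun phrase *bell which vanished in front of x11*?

{x2, x4}

⟦which vanished⟧ = ⟦vanished⟧ = {x2, x3, x4, x11}
⟦in front of x11⟧ = {x : ⟨x, x11⟩ ∈ ⟦in front of⟧} = {x1, x2, x4, x5, x6, x7, x11, x12}
⟦bell⟧ = {x1, x2, x4, x8, x10, x12}
… ∩ ⟦which vanished⟧ = {x1, x2, x4, x8, x10, x12} ∩ {x2, x3, x4, x11} = {x2, x4}
… ∩ ⟦in front of x11⟧ = {x2, x4} ∩ {x1, x2, x4, x5, x6, x7, x11, x12} = {x2, x4}
So ⟦bell which vanished in front of x11⟧ = {x2, x4}.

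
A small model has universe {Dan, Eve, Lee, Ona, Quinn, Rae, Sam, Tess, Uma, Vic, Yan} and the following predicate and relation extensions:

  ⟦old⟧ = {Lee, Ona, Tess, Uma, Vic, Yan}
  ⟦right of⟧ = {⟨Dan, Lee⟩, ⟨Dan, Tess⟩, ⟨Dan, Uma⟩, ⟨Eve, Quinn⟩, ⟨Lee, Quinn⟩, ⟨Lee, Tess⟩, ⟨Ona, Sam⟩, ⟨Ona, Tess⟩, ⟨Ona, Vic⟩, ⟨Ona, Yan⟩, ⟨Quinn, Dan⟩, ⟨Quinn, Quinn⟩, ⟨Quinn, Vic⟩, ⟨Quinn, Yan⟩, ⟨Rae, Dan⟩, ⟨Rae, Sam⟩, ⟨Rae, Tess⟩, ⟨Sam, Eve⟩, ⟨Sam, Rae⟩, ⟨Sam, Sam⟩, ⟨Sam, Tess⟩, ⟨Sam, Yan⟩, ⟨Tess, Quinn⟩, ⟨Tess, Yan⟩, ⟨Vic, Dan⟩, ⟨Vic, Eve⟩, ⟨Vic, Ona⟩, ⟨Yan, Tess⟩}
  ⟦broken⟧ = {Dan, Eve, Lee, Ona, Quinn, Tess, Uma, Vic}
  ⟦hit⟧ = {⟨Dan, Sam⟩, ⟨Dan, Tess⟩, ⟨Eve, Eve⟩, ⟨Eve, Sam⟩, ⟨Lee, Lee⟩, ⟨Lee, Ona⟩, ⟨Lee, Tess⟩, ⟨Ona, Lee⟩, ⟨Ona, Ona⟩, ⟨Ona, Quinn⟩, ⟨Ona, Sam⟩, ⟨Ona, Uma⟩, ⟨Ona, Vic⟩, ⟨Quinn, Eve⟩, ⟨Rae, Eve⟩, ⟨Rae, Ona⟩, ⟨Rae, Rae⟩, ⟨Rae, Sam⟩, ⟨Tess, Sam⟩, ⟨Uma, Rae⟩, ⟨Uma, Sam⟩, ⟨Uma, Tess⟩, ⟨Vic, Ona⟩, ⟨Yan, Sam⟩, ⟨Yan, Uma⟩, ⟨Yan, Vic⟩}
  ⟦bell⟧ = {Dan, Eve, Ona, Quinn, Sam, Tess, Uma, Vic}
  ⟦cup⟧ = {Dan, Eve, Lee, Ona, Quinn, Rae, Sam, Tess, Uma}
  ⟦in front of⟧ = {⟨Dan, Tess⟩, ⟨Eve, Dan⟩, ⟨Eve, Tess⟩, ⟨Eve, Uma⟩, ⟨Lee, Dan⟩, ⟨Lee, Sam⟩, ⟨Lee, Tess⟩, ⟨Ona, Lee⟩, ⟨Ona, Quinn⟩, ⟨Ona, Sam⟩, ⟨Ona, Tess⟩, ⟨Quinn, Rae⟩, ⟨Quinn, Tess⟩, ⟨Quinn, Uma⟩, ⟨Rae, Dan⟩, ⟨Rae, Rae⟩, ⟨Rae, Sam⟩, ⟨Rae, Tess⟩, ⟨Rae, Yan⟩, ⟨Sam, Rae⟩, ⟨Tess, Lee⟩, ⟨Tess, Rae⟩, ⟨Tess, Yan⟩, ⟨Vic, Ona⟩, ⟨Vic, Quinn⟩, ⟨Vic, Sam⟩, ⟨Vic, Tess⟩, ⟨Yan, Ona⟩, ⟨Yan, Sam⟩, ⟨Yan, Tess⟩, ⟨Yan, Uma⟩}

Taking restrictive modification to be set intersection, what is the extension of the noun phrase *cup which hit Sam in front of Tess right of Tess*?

{Dan, Ona, Rae}

⟦which hit Sam⟧ = {x : ⟨x, Sam⟩ ∈ ⟦hit⟧} = {Dan, Eve, Ona, Rae, Tess, Uma, Yan}
⟦in front of Tess⟧ = {x : ⟨x, Tess⟩ ∈ ⟦in front of⟧} = {Dan, Eve, Lee, Ona, Quinn, Rae, Vic, Yan}
⟦right of Tess⟧ = {x : ⟨x, Tess⟩ ∈ ⟦right of⟧} = {Dan, Lee, Ona, Rae, Sam, Yan}
⟦cup⟧ = {Dan, Eve, Lee, Ona, Quinn, Rae, Sam, Tess, Uma}
… ∩ ⟦which hit Sam⟧ = {Dan, Eve, Lee, Ona, Quinn, Rae, Sam, Tess, Uma} ∩ {Dan, Eve, Ona, Rae, Tess, Uma, Yan} = {Dan, Eve, Ona, Rae, Tess, Uma}
… ∩ ⟦in front of Tess⟧ = {Dan, Eve, Ona, Rae, Tess, Uma} ∩ {Dan, Eve, Lee, Ona, Quinn, Rae, Vic, Yan} = {Dan, Eve, Ona, Rae}
… ∩ ⟦right of Tess⟧ = {Dan, Eve, Ona, Rae} ∩ {Dan, Lee, Ona, Rae, Sam, Yan} = {Dan, Ona, Rae}
So ⟦cup which hit Sam in front of Tess right of Tess⟧ = {Dan, Ona, Rae}.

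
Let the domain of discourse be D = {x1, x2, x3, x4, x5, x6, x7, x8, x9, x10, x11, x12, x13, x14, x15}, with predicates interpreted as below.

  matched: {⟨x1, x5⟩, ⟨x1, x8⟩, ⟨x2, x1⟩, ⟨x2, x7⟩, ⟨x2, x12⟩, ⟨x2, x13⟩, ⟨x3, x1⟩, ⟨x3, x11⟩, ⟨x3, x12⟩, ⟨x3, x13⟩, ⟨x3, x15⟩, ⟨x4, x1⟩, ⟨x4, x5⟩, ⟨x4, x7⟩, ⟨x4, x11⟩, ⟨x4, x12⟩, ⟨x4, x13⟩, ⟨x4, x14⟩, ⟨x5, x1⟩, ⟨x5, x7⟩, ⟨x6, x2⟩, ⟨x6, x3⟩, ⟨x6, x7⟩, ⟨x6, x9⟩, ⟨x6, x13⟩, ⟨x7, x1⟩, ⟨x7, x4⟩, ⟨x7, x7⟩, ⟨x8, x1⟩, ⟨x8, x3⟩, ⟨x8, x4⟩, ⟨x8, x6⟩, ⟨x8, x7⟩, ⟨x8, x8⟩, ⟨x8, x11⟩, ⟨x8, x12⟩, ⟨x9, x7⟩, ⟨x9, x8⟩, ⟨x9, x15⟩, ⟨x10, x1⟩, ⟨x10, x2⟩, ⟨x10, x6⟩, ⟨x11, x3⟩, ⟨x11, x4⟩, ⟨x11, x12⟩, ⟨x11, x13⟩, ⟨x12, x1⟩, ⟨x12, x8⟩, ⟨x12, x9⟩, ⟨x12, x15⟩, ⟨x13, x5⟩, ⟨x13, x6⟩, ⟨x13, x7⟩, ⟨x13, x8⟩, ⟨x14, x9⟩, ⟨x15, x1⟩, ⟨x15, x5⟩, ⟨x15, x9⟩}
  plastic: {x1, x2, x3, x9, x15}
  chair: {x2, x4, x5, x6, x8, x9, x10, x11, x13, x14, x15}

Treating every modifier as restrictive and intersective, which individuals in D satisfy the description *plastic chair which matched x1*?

{x2, x15}

⟦which matched x1⟧ = {x : ⟨x, x1⟩ ∈ ⟦matched⟧} = {x2, x3, x4, x5, x7, x8, x10, x12, x15}
⟦chair⟧ = {x2, x4, x5, x6, x8, x9, x10, x11, x13, x14, x15}
… ∩ ⟦which matched x1⟧ = {x2, x4, x5, x6, x8, x9, x10, x11, x13, x14, x15} ∩ {x2, x3, x4, x5, x7, x8, x10, x12, x15} = {x2, x4, x5, x8, x10, x15}
… ∩ ⟦plastic⟧ = {x2, x4, x5, x8, x10, x15} ∩ {x1, x2, x3, x9, x15} = {x2, x15}
So ⟦plastic chair which matched x1⟧ = {x2, x15}.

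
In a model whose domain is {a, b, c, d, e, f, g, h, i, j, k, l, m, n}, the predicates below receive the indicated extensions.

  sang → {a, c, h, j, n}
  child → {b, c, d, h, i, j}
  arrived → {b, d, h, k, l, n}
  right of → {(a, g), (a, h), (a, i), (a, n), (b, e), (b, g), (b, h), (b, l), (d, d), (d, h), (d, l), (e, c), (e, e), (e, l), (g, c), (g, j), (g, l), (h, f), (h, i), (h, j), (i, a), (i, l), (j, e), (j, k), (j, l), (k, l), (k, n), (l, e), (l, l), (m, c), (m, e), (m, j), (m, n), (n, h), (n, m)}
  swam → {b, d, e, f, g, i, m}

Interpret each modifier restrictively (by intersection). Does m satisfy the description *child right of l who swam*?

no

⟦right of l⟧ = {x : ⟨x, l⟩ ∈ ⟦right of⟧} = {b, d, e, g, i, j, k, l}
⟦who swam⟧ = ⟦swam⟧ = {b, d, e, f, g, i, m}
⟦child⟧ = {b, c, d, h, i, j}
… ∩ ⟦right of l⟧ = {b, c, d, h, i, j} ∩ {b, d, e, g, i, j, k, l} = {b, d, i, j}
… ∩ ⟦who swam⟧ = {b, d, i, j} ∩ {b, d, e, f, g, i, m} = {b, d, i}
⟦child right of l who swam⟧ = {b, d, i}; m ∉ this set.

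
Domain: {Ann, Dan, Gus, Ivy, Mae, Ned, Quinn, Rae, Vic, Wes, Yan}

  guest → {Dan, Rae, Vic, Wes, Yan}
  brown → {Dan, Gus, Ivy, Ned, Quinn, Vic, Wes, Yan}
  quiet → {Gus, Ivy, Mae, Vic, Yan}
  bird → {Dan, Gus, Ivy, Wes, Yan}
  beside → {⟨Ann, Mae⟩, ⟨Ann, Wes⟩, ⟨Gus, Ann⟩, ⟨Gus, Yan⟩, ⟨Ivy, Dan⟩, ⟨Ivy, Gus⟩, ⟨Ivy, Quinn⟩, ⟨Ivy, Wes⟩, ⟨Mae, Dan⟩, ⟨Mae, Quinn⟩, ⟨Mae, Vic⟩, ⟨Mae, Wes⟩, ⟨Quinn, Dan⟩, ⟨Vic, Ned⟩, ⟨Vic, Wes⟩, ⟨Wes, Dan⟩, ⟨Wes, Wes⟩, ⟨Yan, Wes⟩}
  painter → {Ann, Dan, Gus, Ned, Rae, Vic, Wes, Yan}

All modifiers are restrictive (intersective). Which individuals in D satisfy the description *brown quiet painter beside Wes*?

{Vic, Yan}

⟦beside Wes⟧ = {x : ⟨x, Wes⟩ ∈ ⟦beside⟧} = {Ann, Ivy, Mae, Vic, Wes, Yan}
⟦painter⟧ = {Ann, Dan, Gus, Ned, Rae, Vic, Wes, Yan}
… ∩ ⟦beside Wes⟧ = {Ann, Dan, Gus, Ned, Rae, Vic, Wes, Yan} ∩ {Ann, Ivy, Mae, Vic, Wes, Yan} = {Ann, Vic, Wes, Yan}
… ∩ ⟦brown⟧ = {Ann, Vic, Wes, Yan} ∩ {Dan, Gus, Ivy, Ned, Quinn, Vic, Wes, Yan} = {Vic, Wes, Yan}
… ∩ ⟦quiet⟧ = {Vic, Wes, Yan} ∩ {Gus, Ivy, Mae, Vic, Yan} = {Vic, Yan}
So ⟦brown quiet painter beside Wes⟧ = {Vic, Yan}.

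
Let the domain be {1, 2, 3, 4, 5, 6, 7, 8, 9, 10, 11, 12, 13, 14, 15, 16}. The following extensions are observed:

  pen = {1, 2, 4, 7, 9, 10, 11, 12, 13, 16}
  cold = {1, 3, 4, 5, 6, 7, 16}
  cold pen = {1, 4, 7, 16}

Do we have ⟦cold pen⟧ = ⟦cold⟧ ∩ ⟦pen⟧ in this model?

⟦cold⟧ ∩ ⟦pen⟧ = {1, 3, 4, 5, 6, 7, 16} ∩ {1, 2, 4, 7, 9, 10, 11, 12, 13, 16} = {1, 4, 7, 16}
Observed ⟦cold pen⟧ = {1, 4, 7, 16}.
These coincide, so the modifier is intersective here.

yes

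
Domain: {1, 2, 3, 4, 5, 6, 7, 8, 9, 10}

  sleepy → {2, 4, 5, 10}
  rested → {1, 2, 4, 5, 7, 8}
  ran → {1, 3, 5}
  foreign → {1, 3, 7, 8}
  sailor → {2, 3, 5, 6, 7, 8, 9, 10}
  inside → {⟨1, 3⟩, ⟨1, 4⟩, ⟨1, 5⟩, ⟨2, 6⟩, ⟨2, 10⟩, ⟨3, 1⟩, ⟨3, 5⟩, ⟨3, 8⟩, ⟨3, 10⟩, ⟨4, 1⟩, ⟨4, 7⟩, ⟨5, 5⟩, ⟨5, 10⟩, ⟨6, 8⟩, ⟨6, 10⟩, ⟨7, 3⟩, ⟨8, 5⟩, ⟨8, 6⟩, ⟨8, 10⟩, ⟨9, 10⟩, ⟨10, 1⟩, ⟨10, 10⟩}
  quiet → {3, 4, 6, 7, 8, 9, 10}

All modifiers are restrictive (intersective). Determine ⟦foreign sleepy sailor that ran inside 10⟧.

{ }

⟦that ran⟧ = ⟦ran⟧ = {1, 3, 5}
⟦inside 10⟧ = {x : ⟨x, 10⟩ ∈ ⟦inside⟧} = {2, 3, 5, 6, 8, 9, 10}
⟦sailor⟧ = {2, 3, 5, 6, 7, 8, 9, 10}
… ∩ ⟦that ran⟧ = {2, 3, 5, 6, 7, 8, 9, 10} ∩ {1, 3, 5} = {3, 5}
… ∩ ⟦inside 10⟧ = {3, 5} ∩ {2, 3, 5, 6, 8, 9, 10} = {3, 5}
… ∩ ⟦foreign⟧ = {3, 5} ∩ {1, 3, 7, 8} = {3}
… ∩ ⟦sleepy⟧ = {3} ∩ {2, 4, 5, 10} = ∅
So ⟦foreign sleepy sailor that ran inside 10⟧ = { }.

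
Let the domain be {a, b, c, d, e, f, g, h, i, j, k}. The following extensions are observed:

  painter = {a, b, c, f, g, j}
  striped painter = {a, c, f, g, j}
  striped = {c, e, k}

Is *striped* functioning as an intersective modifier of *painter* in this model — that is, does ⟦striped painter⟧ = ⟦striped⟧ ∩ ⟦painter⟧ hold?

no

⟦striped⟧ ∩ ⟦painter⟧ = {c, e, k} ∩ {a, b, c, f, g, j} = {c}
Observed ⟦striped painter⟧ = {a, c, f, g, j}.
These differ, so the modifier is not intersective in this model.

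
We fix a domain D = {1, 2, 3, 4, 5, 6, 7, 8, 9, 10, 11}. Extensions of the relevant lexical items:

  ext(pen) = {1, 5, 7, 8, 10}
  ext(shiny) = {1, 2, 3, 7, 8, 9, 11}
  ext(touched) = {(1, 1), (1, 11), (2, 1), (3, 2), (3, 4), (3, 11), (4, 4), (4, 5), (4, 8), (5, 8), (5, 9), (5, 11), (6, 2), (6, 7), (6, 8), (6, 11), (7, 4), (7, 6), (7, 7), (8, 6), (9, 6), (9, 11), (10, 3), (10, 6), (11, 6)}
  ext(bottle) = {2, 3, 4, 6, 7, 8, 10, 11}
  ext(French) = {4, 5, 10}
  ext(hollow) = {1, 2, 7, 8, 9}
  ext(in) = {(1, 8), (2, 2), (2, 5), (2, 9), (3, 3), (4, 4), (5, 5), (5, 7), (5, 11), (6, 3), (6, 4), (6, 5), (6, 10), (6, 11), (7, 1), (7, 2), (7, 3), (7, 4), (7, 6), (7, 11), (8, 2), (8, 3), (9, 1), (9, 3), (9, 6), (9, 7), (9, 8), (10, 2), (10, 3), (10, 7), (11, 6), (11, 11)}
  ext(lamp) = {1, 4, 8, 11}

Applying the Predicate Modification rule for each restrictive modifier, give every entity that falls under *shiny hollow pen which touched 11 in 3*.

⟦which touched 11⟧ = {x : ⟨x, 11⟩ ∈ ⟦touched⟧} = {1, 3, 5, 6, 9}
⟦in 3⟧ = {x : ⟨x, 3⟩ ∈ ⟦in⟧} = {3, 6, 7, 8, 9, 10}
⟦pen⟧ = {1, 5, 7, 8, 10}
… ∩ ⟦which touched 11⟧ = {1, 5, 7, 8, 10} ∩ {1, 3, 5, 6, 9} = {1, 5}
… ∩ ⟦in 3⟧ = {1, 5} ∩ {3, 6, 7, 8, 9, 10} = ∅
… ∩ ⟦shiny⟧ = ∅ ∩ {1, 2, 3, 7, 8, 9, 11} = ∅
… ∩ ⟦hollow⟧ = ∅ ∩ {1, 2, 7, 8, 9} = ∅
So ⟦shiny hollow pen which touched 11 in 3⟧ = ∅.

∅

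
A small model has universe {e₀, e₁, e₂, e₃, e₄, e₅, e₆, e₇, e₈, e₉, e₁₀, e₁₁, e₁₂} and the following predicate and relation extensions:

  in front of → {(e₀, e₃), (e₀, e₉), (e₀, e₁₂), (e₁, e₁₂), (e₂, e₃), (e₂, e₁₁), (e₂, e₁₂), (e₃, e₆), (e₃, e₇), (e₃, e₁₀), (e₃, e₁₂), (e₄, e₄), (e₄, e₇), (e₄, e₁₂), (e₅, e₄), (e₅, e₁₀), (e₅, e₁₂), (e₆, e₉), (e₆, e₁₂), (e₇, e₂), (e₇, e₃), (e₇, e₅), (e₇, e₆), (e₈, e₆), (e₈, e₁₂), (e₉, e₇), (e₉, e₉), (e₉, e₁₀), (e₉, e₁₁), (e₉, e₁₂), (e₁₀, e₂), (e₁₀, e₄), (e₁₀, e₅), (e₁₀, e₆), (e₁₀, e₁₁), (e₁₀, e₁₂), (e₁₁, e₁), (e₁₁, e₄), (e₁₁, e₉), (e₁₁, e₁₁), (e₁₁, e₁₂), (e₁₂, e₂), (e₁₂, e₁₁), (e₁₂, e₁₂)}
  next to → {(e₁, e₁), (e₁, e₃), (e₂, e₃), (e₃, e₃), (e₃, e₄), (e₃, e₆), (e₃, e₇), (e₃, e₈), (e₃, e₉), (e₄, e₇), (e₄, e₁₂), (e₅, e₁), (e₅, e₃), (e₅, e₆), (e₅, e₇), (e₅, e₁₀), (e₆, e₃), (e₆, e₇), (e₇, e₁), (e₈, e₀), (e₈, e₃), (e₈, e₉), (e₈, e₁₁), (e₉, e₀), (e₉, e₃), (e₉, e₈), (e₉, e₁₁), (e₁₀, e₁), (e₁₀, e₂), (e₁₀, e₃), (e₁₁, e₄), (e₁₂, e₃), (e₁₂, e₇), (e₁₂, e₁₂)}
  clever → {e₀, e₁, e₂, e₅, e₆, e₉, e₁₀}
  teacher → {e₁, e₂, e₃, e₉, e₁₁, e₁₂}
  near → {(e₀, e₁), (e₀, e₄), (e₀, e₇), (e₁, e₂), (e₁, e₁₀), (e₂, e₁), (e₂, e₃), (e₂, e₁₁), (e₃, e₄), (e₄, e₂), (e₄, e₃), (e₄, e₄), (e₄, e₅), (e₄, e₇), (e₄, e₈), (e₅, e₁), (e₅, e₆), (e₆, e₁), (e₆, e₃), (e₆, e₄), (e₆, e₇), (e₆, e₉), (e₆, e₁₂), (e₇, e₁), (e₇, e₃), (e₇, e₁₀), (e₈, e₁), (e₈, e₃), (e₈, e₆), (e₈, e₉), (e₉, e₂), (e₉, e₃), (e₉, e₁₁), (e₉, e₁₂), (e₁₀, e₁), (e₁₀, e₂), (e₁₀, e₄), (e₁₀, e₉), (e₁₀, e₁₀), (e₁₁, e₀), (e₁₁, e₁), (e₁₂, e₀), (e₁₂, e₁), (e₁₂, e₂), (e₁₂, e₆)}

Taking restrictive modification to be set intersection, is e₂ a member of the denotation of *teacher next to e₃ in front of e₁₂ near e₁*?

⟦next to e₃⟧ = {x : ⟨x, e₃⟩ ∈ ⟦next to⟧} = {e₁, e₂, e₃, e₅, e₆, e₈, e₉, e₁₀, e₁₂}
⟦in front of e₁₂⟧ = {x : ⟨x, e₁₂⟩ ∈ ⟦in front of⟧} = {e₀, e₁, e₂, e₃, e₄, e₅, e₆, e₈, e₉, e₁₀, e₁₁, e₁₂}
⟦near e₁⟧ = {x : ⟨x, e₁⟩ ∈ ⟦near⟧} = {e₀, e₂, e₅, e₆, e₇, e₈, e₁₀, e₁₁, e₁₂}
⟦teacher⟧ = {e₁, e₂, e₃, e₉, e₁₁, e₁₂}
… ∩ ⟦next to e₃⟧ = {e₁, e₂, e₃, e₉, e₁₁, e₁₂} ∩ {e₁, e₂, e₃, e₅, e₆, e₈, e₉, e₁₀, e₁₂} = {e₁, e₂, e₃, e₉, e₁₂}
… ∩ ⟦in front of e₁₂⟧ = {e₁, e₂, e₃, e₉, e₁₂} ∩ {e₀, e₁, e₂, e₃, e₄, e₅, e₆, e₈, e₉, e₁₀, e₁₁, e₁₂} = {e₁, e₂, e₃, e₉, e₁₂}
… ∩ ⟦near e₁⟧ = {e₁, e₂, e₃, e₉, e₁₂} ∩ {e₀, e₂, e₅, e₆, e₇, e₈, e₁₀, e₁₁, e₁₂} = {e₂, e₁₂}
⟦teacher next to e₃ in front of e₁₂ near e₁⟧ = {e₂, e₁₂}; e₂ ∈ this set.

yes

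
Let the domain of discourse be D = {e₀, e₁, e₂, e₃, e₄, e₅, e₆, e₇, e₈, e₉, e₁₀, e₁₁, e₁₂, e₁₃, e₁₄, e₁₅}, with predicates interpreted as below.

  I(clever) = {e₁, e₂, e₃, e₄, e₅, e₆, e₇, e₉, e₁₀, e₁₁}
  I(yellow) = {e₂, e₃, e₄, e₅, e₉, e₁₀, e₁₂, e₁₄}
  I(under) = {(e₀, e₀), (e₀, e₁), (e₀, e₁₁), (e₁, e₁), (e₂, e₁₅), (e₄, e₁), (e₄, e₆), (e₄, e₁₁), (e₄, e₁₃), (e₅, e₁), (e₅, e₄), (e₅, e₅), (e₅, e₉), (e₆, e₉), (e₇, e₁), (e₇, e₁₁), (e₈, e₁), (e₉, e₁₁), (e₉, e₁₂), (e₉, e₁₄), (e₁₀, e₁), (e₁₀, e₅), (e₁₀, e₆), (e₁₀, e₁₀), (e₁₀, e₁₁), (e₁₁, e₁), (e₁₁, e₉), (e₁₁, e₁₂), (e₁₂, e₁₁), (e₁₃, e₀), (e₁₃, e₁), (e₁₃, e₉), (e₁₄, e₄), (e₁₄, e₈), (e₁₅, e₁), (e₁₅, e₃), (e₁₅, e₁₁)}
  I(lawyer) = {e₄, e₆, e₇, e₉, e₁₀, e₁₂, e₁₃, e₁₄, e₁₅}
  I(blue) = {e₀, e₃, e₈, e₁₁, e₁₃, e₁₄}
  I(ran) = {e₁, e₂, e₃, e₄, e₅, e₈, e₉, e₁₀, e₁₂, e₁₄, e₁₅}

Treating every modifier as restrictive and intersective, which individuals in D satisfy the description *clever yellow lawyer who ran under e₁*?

{e₄, e₁₀}

⟦who ran⟧ = ⟦ran⟧ = {e₁, e₂, e₃, e₄, e₅, e₈, e₉, e₁₀, e₁₂, e₁₄, e₁₅}
⟦under e₁⟧ = {x : ⟨x, e₁⟩ ∈ ⟦under⟧} = {e₀, e₁, e₄, e₅, e₇, e₈, e₁₀, e₁₁, e₁₃, e₁₅}
⟦lawyer⟧ = {e₄, e₆, e₇, e₉, e₁₀, e₁₂, e₁₃, e₁₄, e₁₅}
… ∩ ⟦who ran⟧ = {e₄, e₆, e₇, e₉, e₁₀, e₁₂, e₁₃, e₁₄, e₁₅} ∩ {e₁, e₂, e₃, e₄, e₅, e₈, e₉, e₁₀, e₁₂, e₁₄, e₁₅} = {e₄, e₉, e₁₀, e₁₂, e₁₄, e₁₅}
… ∩ ⟦under e₁⟧ = {e₄, e₉, e₁₀, e₁₂, e₁₄, e₁₅} ∩ {e₀, e₁, e₄, e₅, e₇, e₈, e₁₀, e₁₁, e₁₃, e₁₅} = {e₄, e₁₀, e₁₅}
… ∩ ⟦clever⟧ = {e₄, e₁₀, e₁₅} ∩ {e₁, e₂, e₃, e₄, e₅, e₆, e₇, e₉, e₁₀, e₁₁} = {e₄, e₁₀}
… ∩ ⟦yellow⟧ = {e₄, e₁₀} ∩ {e₂, e₃, e₄, e₅, e₉, e₁₀, e₁₂, e₁₄} = {e₄, e₁₀}
So ⟦clever yellow lawyer who ran under e₁⟧ = {e₄, e₁₀}.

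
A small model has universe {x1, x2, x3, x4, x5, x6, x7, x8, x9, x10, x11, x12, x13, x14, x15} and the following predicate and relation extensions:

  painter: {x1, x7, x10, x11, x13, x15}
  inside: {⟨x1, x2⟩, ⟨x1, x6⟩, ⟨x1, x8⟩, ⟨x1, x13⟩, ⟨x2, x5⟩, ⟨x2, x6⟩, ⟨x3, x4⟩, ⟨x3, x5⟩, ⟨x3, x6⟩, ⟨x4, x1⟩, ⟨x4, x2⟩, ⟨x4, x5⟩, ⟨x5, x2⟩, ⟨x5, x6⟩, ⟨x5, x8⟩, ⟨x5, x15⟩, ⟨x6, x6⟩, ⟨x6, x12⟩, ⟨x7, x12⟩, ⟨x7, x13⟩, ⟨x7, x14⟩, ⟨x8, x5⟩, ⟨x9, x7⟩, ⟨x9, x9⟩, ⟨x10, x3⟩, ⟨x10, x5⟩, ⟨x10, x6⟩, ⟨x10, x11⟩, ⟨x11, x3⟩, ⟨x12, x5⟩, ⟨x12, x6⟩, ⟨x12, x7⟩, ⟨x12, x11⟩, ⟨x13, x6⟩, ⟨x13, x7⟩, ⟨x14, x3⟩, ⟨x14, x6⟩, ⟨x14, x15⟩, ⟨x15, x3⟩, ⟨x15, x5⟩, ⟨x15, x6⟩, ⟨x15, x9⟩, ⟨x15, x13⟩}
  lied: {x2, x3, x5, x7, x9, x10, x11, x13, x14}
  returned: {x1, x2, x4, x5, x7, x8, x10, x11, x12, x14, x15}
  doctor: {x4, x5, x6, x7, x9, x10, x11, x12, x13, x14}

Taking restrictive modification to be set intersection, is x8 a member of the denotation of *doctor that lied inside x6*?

no

⟦that lied⟧ = ⟦lied⟧ = {x2, x3, x5, x7, x9, x10, x11, x13, x14}
⟦inside x6⟧ = {x : ⟨x, x6⟩ ∈ ⟦inside⟧} = {x1, x2, x3, x5, x6, x10, x12, x13, x14, x15}
⟦doctor⟧ = {x4, x5, x6, x7, x9, x10, x11, x12, x13, x14}
… ∩ ⟦that lied⟧ = {x4, x5, x6, x7, x9, x10, x11, x12, x13, x14} ∩ {x2, x3, x5, x7, x9, x10, x11, x13, x14} = {x5, x7, x9, x10, x11, x13, x14}
… ∩ ⟦inside x6⟧ = {x5, x7, x9, x10, x11, x13, x14} ∩ {x1, x2, x3, x5, x6, x10, x12, x13, x14, x15} = {x5, x10, x13, x14}
⟦doctor that lied inside x6⟧ = {x5, x10, x13, x14}; x8 ∉ this set.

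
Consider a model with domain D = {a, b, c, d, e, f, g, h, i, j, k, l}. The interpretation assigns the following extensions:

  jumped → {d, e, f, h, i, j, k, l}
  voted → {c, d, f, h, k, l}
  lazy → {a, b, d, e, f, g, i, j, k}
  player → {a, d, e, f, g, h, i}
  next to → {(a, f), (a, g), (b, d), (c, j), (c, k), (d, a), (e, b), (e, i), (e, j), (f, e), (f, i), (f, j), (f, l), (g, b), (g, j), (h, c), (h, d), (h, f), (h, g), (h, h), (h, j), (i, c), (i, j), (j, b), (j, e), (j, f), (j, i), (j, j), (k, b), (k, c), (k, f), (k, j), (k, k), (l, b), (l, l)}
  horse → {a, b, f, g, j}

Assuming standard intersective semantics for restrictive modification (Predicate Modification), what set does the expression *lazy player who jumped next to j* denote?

⟦who jumped⟧ = ⟦jumped⟧ = {d, e, f, h, i, j, k, l}
⟦next to j⟧ = {x : ⟨x, j⟩ ∈ ⟦next to⟧} = {c, e, f, g, h, i, j, k}
⟦player⟧ = {a, d, e, f, g, h, i}
… ∩ ⟦who jumped⟧ = {a, d, e, f, g, h, i} ∩ {d, e, f, h, i, j, k, l} = {d, e, f, h, i}
… ∩ ⟦next to j⟧ = {d, e, f, h, i} ∩ {c, e, f, g, h, i, j, k} = {e, f, h, i}
… ∩ ⟦lazy⟧ = {e, f, h, i} ∩ {a, b, d, e, f, g, i, j, k} = {e, f, i}
So ⟦lazy player who jumped next to j⟧ = {e, f, i}.

{e, f, i}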